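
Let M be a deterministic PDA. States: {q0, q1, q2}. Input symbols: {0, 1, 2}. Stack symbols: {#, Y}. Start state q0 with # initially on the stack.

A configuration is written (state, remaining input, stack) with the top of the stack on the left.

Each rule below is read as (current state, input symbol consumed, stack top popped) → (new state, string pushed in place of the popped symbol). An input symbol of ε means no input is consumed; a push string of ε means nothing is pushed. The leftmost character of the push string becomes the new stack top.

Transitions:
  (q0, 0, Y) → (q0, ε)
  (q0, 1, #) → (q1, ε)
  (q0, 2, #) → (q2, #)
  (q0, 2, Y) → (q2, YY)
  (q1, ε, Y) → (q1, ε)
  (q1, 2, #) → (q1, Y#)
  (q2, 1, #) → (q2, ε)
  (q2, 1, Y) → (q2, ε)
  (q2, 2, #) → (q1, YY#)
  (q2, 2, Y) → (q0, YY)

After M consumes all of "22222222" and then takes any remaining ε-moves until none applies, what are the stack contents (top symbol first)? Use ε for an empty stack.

#

(q0, 22222222, #)
  read 2, top #: go to q2, push # → (q2, 2222222, #)
  read 2, top #: go to q1, push YY# → (q1, 222222, YY#)
  ε-move, top Y: go to q1, push ε → (q1, 222222, Y#)
  ε-move, top Y: go to q1, push ε → (q1, 222222, #)
  read 2, top #: go to q1, push Y# → (q1, 22222, Y#)
  ε-move, top Y: go to q1, push ε → (q1, 22222, #)
  read 2, top #: go to q1, push Y# → (q1, 2222, Y#)
  ε-move, top Y: go to q1, push ε → (q1, 2222, #)
  read 2, top #: go to q1, push Y# → (q1, 222, Y#)
  ε-move, top Y: go to q1, push ε → (q1, 222, #)
  read 2, top #: go to q1, push Y# → (q1, 22, Y#)
  ε-move, top Y: go to q1, push ε → (q1, 22, #)
  read 2, top #: go to q1, push Y# → (q1, 2, Y#)
  ε-move, top Y: go to q1, push ε → (q1, 2, #)
  read 2, top #: go to q1, push Y# → (q1, ε, Y#)
  ε-move, top Y: go to q1, push ε → (q1, ε, #)
All input consumed in state q1 with stack #.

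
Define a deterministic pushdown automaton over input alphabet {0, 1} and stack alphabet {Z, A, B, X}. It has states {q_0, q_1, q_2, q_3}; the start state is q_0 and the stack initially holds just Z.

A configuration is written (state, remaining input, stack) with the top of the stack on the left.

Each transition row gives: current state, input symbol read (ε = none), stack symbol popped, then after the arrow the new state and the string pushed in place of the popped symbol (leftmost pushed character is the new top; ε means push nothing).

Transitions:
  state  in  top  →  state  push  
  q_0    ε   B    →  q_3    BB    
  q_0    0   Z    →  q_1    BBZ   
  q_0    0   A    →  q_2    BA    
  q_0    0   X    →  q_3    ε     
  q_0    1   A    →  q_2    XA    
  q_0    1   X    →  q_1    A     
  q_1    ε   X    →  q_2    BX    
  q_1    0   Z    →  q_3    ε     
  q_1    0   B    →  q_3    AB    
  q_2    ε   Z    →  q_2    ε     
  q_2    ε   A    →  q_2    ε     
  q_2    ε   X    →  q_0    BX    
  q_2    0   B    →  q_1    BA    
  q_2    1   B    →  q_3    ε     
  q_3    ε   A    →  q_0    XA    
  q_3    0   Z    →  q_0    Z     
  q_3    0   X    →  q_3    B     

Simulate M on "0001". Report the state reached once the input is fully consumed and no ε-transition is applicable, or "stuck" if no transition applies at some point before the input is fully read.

(q_0, 0001, Z)
  read 0, top Z: go to q_1, push BBZ → (q_1, 001, BBZ)
  read 0, top B: go to q_3, push AB → (q_3, 01, ABBZ)
  ε-move, top A: go to q_0, push XA → (q_0, 01, XABBZ)
  read 0, top X: go to q_3, push ε → (q_3, 1, ABBZ)
  ε-move, top A: go to q_0, push XA → (q_0, 1, XABBZ)
  read 1, top X: go to q_1, push A → (q_1, ε, AABBZ)
All input consumed; M is in state q_1.

q_1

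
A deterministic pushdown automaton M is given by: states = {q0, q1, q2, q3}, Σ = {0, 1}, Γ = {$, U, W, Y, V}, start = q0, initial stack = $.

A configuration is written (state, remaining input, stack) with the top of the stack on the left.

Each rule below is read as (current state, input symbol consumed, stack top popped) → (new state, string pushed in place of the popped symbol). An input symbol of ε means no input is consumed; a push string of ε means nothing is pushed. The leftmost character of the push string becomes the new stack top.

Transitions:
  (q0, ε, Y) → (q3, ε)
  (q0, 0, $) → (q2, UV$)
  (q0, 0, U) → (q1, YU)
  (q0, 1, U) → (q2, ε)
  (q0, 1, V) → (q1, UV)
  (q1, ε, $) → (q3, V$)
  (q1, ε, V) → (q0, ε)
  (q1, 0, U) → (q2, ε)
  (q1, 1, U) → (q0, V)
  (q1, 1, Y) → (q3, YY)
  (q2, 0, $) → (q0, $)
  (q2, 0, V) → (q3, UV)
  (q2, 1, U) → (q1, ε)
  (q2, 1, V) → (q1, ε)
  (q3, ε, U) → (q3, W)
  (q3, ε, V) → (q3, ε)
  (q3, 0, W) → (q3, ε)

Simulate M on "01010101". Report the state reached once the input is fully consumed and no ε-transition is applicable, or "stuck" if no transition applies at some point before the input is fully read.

q0

(q0, 01010101, $)
  read 0, top $: go to q2, push UV$ → (q2, 1010101, UV$)
  read 1, top U: go to q1, push ε → (q1, 010101, V$)
  ε-move, top V: go to q0, push ε → (q0, 010101, $)
  read 0, top $: go to q2, push UV$ → (q2, 10101, UV$)
  read 1, top U: go to q1, push ε → (q1, 0101, V$)
  ε-move, top V: go to q0, push ε → (q0, 0101, $)
  read 0, top $: go to q2, push UV$ → (q2, 101, UV$)
  read 1, top U: go to q1, push ε → (q1, 01, V$)
  ε-move, top V: go to q0, push ε → (q0, 01, $)
  read 0, top $: go to q2, push UV$ → (q2, 1, UV$)
  read 1, top U: go to q1, push ε → (q1, ε, V$)
  ε-move, top V: go to q0, push ε → (q0, ε, $)
All input consumed; M is in state q0.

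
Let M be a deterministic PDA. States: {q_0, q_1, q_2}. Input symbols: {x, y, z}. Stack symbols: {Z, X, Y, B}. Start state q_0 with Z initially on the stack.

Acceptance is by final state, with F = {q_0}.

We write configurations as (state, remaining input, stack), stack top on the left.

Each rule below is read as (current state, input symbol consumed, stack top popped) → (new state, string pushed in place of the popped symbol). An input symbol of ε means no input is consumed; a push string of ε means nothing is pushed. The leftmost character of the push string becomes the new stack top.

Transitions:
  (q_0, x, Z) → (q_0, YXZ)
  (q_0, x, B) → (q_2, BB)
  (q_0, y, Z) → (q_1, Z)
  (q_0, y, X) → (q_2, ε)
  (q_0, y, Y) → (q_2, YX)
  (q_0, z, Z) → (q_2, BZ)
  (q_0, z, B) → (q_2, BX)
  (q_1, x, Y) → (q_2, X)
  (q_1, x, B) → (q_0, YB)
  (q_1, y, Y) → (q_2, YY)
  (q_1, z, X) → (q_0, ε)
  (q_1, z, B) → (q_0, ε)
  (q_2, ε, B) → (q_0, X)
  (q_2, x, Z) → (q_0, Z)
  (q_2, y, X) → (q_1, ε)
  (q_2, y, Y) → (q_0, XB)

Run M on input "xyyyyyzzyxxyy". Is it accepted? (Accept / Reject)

(q_0, xyyyyyzzyxxyy, Z)
  read x, top Z: go to q_0, push YXZ → (q_0, yyyyyzzyxxyy, YXZ)
  read y, top Y: go to q_2, push YX → (q_2, yyyyzzyxxyy, YXXZ)
  read y, top Y: go to q_0, push XB → (q_0, yyyzzyxxyy, XBXXZ)
  read y, top X: go to q_2, push ε → (q_2, yyzzyxxyy, BXXZ)
  ε-move, top B: go to q_0, push X → (q_0, yyzzyxxyy, XXXZ)
  read y, top X: go to q_2, push ε → (q_2, yzzyxxyy, XXZ)
  read y, top X: go to q_1, push ε → (q_1, zzyxxyy, XZ)
  read z, top X: go to q_0, push ε → (q_0, zyxxyy, Z)
  read z, top Z: go to q_2, push BZ → (q_2, yxxyy, BZ)
  ε-move, top B: go to q_0, push X → (q_0, yxxyy, XZ)
  read y, top X: go to q_2, push ε → (q_2, xxyy, Z)
  read x, top Z: go to q_0, push Z → (q_0, xyy, Z)
  read x, top Z: go to q_0, push YXZ → (q_0, yy, YXZ)
  read y, top Y: go to q_2, push YX → (q_2, y, YXXZ)
  read y, top Y: go to q_0, push XB → (q_0, ε, XBXXZ)
All input consumed; state q_0 ∈ F.

Accept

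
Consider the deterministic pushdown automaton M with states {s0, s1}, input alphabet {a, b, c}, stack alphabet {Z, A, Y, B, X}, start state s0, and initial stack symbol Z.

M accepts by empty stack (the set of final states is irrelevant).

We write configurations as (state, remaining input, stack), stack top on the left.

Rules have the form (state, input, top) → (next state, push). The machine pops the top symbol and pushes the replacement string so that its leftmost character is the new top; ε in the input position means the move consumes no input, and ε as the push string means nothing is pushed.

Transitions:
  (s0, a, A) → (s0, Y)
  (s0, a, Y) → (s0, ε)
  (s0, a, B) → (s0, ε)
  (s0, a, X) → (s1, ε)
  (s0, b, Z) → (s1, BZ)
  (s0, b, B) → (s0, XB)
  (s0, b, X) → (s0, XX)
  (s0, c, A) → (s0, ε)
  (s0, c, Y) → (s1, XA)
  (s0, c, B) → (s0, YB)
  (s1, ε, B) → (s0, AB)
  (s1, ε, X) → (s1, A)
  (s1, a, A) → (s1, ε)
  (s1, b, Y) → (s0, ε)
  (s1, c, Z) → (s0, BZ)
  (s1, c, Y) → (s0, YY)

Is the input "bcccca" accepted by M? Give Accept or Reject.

Reject

(s0, bcccca, Z)
  read b, top Z: go to s1, push BZ → (s1, cccca, BZ)
  ε-move, top B: go to s0, push AB → (s0, cccca, ABZ)
  read c, top A: go to s0, push ε → (s0, ccca, BZ)
  read c, top B: go to s0, push YB → (s0, cca, YBZ)
  read c, top Y: go to s1, push XA → (s1, ca, XABZ)
  ε-move, top X: go to s1, push A → (s1, ca, AABZ)
No transition applies at (s1, ca, AABZ); input not fully consumed.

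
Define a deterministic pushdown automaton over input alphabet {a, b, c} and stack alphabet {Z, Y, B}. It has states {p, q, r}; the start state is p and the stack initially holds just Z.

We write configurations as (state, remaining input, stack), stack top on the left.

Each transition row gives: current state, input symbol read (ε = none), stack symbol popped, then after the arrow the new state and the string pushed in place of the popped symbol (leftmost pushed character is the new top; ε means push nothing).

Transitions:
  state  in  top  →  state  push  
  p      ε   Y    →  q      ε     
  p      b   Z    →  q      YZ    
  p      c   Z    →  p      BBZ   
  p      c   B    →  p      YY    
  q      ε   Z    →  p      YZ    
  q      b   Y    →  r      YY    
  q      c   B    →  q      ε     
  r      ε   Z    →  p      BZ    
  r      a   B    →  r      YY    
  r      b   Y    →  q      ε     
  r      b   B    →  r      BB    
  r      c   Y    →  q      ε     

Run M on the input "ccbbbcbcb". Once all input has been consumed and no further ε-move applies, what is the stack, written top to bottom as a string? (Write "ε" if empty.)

YYBZ

(p, ccbbbcbcb, Z)
  read c, top Z: go to p, push BBZ → (p, cbbbcbcb, BBZ)
  read c, top B: go to p, push YY → (p, bbbcbcb, YYBZ)
  ε-move, top Y: go to q, push ε → (q, bbbcbcb, YBZ)
  read b, top Y: go to r, push YY → (r, bbcbcb, YYBZ)
  read b, top Y: go to q, push ε → (q, bcbcb, YBZ)
  read b, top Y: go to r, push YY → (r, cbcb, YYBZ)
  read c, top Y: go to q, push ε → (q, bcb, YBZ)
  read b, top Y: go to r, push YY → (r, cb, YYBZ)
  read c, top Y: go to q, push ε → (q, b, YBZ)
  read b, top Y: go to r, push YY → (r, ε, YYBZ)
All input consumed in state r with stack YYBZ.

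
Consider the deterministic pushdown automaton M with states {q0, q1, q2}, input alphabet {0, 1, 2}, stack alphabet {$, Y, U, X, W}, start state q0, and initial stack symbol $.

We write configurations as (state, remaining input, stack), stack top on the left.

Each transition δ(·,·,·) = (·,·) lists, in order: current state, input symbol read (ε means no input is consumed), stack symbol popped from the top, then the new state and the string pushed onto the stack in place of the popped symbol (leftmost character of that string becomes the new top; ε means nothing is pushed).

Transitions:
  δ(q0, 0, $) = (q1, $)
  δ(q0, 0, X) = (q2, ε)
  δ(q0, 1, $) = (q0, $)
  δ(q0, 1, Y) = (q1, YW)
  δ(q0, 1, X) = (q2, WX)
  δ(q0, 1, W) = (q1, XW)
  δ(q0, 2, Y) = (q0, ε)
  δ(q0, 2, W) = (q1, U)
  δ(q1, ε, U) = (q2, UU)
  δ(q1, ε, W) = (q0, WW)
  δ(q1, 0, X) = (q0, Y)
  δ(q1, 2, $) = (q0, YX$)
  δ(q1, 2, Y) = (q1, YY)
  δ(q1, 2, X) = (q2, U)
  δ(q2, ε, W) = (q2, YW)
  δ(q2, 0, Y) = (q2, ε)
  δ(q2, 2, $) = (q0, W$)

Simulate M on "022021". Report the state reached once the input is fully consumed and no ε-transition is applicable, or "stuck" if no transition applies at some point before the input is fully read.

q1

(q0, 022021, $)
  read 0, top $: go to q1, push $ → (q1, 22021, $)
  read 2, top $: go to q0, push YX$ → (q0, 2021, YX$)
  read 2, top Y: go to q0, push ε → (q0, 021, X$)
  read 0, top X: go to q2, push ε → (q2, 21, $)
  read 2, top $: go to q0, push W$ → (q0, 1, W$)
  read 1, top W: go to q1, push XW → (q1, ε, XW$)
All input consumed; M is in state q1.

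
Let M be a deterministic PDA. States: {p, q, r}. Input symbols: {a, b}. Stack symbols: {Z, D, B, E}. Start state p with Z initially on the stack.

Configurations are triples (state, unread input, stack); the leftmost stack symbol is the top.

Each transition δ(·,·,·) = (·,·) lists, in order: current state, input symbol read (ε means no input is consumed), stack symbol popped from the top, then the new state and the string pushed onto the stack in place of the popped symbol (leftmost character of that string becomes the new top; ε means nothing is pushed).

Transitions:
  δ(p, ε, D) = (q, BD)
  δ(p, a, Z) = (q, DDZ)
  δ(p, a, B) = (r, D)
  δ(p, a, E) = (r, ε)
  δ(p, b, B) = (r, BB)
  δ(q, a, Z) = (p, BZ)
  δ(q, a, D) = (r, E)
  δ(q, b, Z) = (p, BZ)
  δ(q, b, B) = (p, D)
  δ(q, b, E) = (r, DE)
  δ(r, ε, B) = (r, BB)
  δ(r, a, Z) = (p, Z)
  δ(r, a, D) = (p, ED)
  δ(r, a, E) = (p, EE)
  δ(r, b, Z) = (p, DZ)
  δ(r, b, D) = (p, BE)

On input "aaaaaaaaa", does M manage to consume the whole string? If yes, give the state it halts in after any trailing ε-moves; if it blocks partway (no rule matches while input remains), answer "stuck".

p

(p, aaaaaaaaa, Z) ⊢ (q, aaaaaaaa, DDZ) ⊢ (r, aaaaaaa, EDZ) ⊢ (p, aaaaaa, EEDZ) ⊢ (r, aaaaa, EDZ) ⊢ (p, aaaa, EEDZ) ⊢ (r, aaa, EDZ) ⊢ (p, aa, EEDZ) ⊢ (r, a, EDZ) ⊢ (p, ε, EEDZ)
All input consumed; M is in state p.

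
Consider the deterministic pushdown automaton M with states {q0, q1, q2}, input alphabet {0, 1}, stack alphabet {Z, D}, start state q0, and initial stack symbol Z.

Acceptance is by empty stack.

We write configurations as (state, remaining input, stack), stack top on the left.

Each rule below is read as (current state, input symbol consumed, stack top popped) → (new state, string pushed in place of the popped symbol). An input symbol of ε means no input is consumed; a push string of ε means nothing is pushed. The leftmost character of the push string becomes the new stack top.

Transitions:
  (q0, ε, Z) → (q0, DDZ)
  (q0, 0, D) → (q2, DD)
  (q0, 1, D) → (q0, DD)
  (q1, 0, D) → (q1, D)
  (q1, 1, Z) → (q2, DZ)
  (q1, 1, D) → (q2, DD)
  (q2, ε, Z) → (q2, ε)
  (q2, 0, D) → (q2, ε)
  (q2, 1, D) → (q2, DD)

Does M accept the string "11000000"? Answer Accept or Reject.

(q0, 11000000, Z)
  ε-move, top Z: go to q0, push DDZ → (q0, 11000000, DDZ)
  read 1, top D: go to q0, push DD → (q0, 1000000, DDDZ)
  read 1, top D: go to q0, push DD → (q0, 000000, DDDDZ)
  read 0, top D: go to q2, push DD → (q2, 00000, DDDDDZ)
  read 0, top D: go to q2, push ε → (q2, 0000, DDDDZ)
  read 0, top D: go to q2, push ε → (q2, 000, DDDZ)
  read 0, top D: go to q2, push ε → (q2, 00, DDZ)
  read 0, top D: go to q2, push ε → (q2, 0, DZ)
  read 0, top D: go to q2, push ε → (q2, ε, Z)
  ε-move, top Z: go to q2, push ε → (q2, ε, ε)
All input consumed and the stack is empty.

Accept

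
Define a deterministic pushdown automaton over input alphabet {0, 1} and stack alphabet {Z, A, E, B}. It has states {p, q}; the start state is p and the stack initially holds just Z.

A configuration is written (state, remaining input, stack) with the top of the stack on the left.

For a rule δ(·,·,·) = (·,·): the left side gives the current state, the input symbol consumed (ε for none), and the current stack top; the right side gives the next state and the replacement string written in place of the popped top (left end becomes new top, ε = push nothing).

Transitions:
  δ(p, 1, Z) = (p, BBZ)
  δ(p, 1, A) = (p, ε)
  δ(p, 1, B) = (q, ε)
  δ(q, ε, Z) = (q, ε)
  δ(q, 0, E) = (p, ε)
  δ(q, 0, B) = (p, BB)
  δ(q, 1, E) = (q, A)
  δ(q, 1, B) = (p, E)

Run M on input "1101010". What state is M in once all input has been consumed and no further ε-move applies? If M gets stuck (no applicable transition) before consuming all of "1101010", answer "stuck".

(p, 1101010, Z)
  read 1, top Z: go to p, push BBZ → (p, 101010, BBZ)
  read 1, top B: go to q, push ε → (q, 01010, BZ)
  read 0, top B: go to p, push BB → (p, 1010, BBZ)
  read 1, top B: go to q, push ε → (q, 010, BZ)
  read 0, top B: go to p, push BB → (p, 10, BBZ)
  read 1, top B: go to q, push ε → (q, 0, BZ)
  read 0, top B: go to p, push BB → (p, ε, BBZ)
All input consumed; M is in state p.

p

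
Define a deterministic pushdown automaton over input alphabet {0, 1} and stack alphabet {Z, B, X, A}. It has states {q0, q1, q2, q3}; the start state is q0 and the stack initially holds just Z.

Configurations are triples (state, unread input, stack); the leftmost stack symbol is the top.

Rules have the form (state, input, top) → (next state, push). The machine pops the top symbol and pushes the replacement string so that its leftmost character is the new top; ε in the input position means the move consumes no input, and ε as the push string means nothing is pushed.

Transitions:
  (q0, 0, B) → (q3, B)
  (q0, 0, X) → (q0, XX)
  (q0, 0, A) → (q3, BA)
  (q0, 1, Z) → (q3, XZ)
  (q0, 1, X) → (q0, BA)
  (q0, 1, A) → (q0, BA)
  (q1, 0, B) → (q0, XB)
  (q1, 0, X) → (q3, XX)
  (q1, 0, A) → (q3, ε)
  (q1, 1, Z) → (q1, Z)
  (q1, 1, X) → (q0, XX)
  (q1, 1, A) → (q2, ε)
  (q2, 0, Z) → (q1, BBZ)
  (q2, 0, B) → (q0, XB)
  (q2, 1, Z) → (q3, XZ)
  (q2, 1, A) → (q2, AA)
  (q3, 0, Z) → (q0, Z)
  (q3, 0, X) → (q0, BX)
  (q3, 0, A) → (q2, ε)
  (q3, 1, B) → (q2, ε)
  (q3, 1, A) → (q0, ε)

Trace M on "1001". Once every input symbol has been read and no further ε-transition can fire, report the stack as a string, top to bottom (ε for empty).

(q0, 1001, Z)
  read 1, top Z: go to q3, push XZ → (q3, 001, XZ)
  read 0, top X: go to q0, push BX → (q0, 01, BXZ)
  read 0, top B: go to q3, push B → (q3, 1, BXZ)
  read 1, top B: go to q2, push ε → (q2, ε, XZ)
All input consumed in state q2 with stack XZ.

XZ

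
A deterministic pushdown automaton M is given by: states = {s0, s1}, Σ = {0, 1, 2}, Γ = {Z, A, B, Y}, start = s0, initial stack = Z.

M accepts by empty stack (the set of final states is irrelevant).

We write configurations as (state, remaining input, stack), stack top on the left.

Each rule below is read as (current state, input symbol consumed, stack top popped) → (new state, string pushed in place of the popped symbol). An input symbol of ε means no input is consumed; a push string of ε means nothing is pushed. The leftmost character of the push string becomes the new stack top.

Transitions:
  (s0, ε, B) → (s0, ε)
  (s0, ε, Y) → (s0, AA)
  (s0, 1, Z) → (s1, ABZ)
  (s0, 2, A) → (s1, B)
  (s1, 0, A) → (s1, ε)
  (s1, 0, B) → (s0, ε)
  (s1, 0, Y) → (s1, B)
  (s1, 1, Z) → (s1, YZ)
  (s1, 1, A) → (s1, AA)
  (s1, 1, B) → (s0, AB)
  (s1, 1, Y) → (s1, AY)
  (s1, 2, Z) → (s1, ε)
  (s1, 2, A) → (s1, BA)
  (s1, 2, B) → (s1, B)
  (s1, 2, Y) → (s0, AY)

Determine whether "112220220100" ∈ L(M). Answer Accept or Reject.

Reject

(s0, 112220220100, Z)
  read 1, top Z: go to s1, push ABZ → (s1, 12220220100, ABZ)
  read 1, top A: go to s1, push AA → (s1, 2220220100, AABZ)
  read 2, top A: go to s1, push BA → (s1, 220220100, BAABZ)
  read 2, top B: go to s1, push B → (s1, 20220100, BAABZ)
  read 2, top B: go to s1, push B → (s1, 0220100, BAABZ)
  read 0, top B: go to s0, push ε → (s0, 220100, AABZ)
  read 2, top A: go to s1, push B → (s1, 20100, BABZ)
  read 2, top B: go to s1, push B → (s1, 0100, BABZ)
  read 0, top B: go to s0, push ε → (s0, 100, ABZ)
No transition applies at (s0, 100, ABZ); input not fully consumed.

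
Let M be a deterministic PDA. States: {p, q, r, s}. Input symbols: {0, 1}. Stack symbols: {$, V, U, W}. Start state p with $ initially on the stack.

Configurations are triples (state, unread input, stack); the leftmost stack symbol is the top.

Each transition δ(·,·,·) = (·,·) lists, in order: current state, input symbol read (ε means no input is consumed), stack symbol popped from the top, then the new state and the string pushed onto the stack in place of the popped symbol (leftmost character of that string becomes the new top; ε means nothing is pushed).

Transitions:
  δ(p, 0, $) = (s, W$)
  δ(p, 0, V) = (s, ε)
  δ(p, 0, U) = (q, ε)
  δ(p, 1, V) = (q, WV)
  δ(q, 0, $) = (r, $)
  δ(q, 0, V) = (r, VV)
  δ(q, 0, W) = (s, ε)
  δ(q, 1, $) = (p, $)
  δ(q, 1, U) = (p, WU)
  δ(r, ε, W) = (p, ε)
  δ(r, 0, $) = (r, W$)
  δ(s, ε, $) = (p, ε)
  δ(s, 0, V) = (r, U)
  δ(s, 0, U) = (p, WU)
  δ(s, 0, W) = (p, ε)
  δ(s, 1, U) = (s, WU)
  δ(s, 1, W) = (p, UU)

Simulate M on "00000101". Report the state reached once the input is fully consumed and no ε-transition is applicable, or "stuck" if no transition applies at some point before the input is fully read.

(p, 00000101, $)
  read 0, top $: go to s, push W$ → (s, 0000101, W$)
  read 0, top W: go to p, push ε → (p, 000101, $)
  read 0, top $: go to s, push W$ → (s, 00101, W$)
  read 0, top W: go to p, push ε → (p, 0101, $)
  read 0, top $: go to s, push W$ → (s, 101, W$)
  read 1, top W: go to p, push UU → (p, 01, UU$)
  read 0, top U: go to q, push ε → (q, 1, U$)
  read 1, top U: go to p, push WU → (p, ε, WU$)
All input consumed; M is in state p.

p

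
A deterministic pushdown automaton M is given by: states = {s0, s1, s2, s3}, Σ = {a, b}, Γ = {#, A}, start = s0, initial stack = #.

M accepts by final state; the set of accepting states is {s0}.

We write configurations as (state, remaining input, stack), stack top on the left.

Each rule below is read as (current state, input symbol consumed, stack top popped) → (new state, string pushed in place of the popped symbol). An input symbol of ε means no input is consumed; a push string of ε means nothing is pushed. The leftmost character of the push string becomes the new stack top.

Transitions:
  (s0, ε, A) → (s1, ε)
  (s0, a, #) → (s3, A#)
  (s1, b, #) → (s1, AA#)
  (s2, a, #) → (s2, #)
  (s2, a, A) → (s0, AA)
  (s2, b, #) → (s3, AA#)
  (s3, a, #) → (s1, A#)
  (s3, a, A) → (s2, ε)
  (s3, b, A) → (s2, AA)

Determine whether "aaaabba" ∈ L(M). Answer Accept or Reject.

Accept

(s0, aaaabba, #) ⊢ (s3, aaabba, A#) ⊢ (s2, aabba, #) ⊢ (s2, abba, #) ⊢ (s2, bba, #) ⊢ (s3, ba, AA#) ⊢ (s2, a, AAA#) ⊢ (s0, ε, AAAA#)
All input consumed; state s0 ∈ F.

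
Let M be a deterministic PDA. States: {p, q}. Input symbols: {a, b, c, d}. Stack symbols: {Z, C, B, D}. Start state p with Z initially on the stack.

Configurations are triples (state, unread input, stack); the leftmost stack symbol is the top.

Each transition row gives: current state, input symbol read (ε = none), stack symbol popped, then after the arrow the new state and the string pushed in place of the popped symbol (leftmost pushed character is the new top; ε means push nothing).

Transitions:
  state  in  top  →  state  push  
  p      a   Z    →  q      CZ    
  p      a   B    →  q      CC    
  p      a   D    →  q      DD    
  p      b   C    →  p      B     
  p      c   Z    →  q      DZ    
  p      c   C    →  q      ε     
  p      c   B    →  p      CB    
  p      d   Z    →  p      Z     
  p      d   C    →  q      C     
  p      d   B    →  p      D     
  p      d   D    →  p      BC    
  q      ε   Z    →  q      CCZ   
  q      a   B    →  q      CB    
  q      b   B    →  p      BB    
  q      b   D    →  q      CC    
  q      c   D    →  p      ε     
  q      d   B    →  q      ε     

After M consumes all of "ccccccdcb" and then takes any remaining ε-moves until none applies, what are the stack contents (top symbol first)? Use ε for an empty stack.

CCZ

(p, ccccccdcb, Z)
  read c, top Z: go to q, push DZ → (q, cccccdcb, DZ)
  read c, top D: go to p, push ε → (p, ccccdcb, Z)
  read c, top Z: go to q, push DZ → (q, cccdcb, DZ)
  read c, top D: go to p, push ε → (p, ccdcb, Z)
  read c, top Z: go to q, push DZ → (q, cdcb, DZ)
  read c, top D: go to p, push ε → (p, dcb, Z)
  read d, top Z: go to p, push Z → (p, cb, Z)
  read c, top Z: go to q, push DZ → (q, b, DZ)
  read b, top D: go to q, push CC → (q, ε, CCZ)
All input consumed in state q with stack CCZ.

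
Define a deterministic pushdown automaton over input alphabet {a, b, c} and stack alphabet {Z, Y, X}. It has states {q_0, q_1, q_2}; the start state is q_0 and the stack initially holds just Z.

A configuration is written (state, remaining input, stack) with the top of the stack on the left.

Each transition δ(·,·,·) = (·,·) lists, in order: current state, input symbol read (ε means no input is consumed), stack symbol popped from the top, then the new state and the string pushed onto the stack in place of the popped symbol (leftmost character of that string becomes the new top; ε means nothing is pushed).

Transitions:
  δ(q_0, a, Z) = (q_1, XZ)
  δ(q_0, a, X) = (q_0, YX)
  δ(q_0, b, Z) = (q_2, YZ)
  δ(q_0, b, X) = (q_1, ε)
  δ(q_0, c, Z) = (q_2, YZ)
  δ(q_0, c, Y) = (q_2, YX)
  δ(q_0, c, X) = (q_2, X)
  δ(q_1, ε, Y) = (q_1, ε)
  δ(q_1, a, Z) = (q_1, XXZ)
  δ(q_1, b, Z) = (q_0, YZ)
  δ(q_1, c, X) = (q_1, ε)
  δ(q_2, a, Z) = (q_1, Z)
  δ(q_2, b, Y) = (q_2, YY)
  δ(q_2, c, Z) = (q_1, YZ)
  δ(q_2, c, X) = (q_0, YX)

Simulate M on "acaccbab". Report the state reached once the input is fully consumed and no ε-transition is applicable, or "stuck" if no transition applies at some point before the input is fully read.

stuck

(q_0, acaccbab, Z)
  read a, top Z: go to q_1, push XZ → (q_1, caccbab, XZ)
  read c, top X: go to q_1, push ε → (q_1, accbab, Z)
  read a, top Z: go to q_1, push XXZ → (q_1, ccbab, XXZ)
  read c, top X: go to q_1, push ε → (q_1, cbab, XZ)
  read c, top X: go to q_1, push ε → (q_1, bab, Z)
  read b, top Z: go to q_0, push YZ → (q_0, ab, YZ)
No transition for (q_0, a, top Y); M blocks with input ab remaining.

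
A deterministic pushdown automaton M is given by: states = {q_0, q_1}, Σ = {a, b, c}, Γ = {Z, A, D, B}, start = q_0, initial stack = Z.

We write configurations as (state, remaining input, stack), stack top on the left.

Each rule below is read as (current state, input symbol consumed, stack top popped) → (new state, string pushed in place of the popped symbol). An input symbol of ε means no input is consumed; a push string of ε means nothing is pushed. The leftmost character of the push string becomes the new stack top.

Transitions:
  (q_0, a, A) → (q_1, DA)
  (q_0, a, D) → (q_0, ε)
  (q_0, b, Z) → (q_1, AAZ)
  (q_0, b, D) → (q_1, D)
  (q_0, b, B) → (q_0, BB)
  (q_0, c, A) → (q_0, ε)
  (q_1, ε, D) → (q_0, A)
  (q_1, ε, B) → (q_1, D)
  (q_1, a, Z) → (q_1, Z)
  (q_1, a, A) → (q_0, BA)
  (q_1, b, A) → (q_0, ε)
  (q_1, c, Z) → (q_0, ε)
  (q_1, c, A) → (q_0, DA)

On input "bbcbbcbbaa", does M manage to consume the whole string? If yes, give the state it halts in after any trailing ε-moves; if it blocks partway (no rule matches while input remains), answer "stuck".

q_0

(q_0, bbcbbcbbaa, Z)
  read b, top Z: go to q_1, push AAZ → (q_1, bcbbcbbaa, AAZ)
  read b, top A: go to q_0, push ε → (q_0, cbbcbbaa, AZ)
  read c, top A: go to q_0, push ε → (q_0, bbcbbaa, Z)
  read b, top Z: go to q_1, push AAZ → (q_1, bcbbaa, AAZ)
  read b, top A: go to q_0, push ε → (q_0, cbbaa, AZ)
  read c, top A: go to q_0, push ε → (q_0, bbaa, Z)
  read b, top Z: go to q_1, push AAZ → (q_1, baa, AAZ)
  read b, top A: go to q_0, push ε → (q_0, aa, AZ)
  read a, top A: go to q_1, push DA → (q_1, a, DAZ)
  ε-move, top D: go to q_0, push A → (q_0, a, AAZ)
  read a, top A: go to q_1, push DA → (q_1, ε, DAAZ)
  ε-move, top D: go to q_0, push A → (q_0, ε, AAAZ)
All input consumed; M is in state q_0.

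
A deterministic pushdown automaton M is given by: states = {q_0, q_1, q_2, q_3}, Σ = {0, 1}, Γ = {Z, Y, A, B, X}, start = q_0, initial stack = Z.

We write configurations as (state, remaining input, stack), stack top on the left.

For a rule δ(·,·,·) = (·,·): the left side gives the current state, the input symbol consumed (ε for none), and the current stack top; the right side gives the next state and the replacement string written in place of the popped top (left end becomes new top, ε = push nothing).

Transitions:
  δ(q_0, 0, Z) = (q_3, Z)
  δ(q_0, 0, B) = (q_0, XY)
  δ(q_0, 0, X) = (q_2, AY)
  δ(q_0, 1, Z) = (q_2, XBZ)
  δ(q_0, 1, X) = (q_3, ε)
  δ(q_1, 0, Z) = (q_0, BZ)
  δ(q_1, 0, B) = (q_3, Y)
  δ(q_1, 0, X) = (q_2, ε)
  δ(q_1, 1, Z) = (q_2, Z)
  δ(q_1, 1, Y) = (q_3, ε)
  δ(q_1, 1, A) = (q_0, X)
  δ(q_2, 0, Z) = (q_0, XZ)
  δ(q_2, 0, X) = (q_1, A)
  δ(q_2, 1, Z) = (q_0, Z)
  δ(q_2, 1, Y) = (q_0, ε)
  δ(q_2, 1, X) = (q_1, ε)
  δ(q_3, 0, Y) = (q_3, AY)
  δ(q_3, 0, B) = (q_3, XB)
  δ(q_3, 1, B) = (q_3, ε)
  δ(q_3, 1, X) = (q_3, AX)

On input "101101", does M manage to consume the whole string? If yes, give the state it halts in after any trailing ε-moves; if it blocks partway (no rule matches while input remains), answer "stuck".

q_3

(q_0, 101101, Z)
  read 1, top Z: go to q_2, push XBZ → (q_2, 01101, XBZ)
  read 0, top X: go to q_1, push A → (q_1, 1101, ABZ)
  read 1, top A: go to q_0, push X → (q_0, 101, XBZ)
  read 1, top X: go to q_3, push ε → (q_3, 01, BZ)
  read 0, top B: go to q_3, push XB → (q_3, 1, XBZ)
  read 1, top X: go to q_3, push AX → (q_3, ε, AXBZ)
All input consumed; M is in state q_3.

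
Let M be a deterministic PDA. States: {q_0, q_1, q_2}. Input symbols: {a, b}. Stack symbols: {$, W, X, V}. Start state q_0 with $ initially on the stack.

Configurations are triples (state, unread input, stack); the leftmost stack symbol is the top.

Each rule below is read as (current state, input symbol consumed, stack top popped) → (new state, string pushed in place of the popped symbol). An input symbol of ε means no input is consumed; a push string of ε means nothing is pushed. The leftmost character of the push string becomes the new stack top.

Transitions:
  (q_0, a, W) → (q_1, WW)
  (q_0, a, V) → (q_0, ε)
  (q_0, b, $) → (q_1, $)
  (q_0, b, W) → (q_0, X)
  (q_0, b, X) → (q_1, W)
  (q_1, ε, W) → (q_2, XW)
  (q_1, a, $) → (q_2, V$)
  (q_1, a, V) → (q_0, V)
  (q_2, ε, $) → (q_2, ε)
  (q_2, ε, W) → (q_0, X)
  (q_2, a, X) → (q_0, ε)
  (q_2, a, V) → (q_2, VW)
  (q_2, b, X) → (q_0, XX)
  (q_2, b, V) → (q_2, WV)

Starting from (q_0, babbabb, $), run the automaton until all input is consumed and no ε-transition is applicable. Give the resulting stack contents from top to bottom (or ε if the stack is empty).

(q_0, babbabb, $) ⊢ (q_1, abbabb, $) ⊢ (q_2, bbabb, V$) ⊢ (q_2, babb, WV$) ⊢ (q_0, babb, XV$) ⊢ (q_1, abb, WV$) ⊢ (q_2, abb, XWV$) ⊢ (q_0, bb, WV$) ⊢ (q_0, b, XV$) ⊢ (q_1, ε, WV$) ⊢ (q_2, ε, XWV$)
All input consumed in state q_2 with stack XWV$.

XWV$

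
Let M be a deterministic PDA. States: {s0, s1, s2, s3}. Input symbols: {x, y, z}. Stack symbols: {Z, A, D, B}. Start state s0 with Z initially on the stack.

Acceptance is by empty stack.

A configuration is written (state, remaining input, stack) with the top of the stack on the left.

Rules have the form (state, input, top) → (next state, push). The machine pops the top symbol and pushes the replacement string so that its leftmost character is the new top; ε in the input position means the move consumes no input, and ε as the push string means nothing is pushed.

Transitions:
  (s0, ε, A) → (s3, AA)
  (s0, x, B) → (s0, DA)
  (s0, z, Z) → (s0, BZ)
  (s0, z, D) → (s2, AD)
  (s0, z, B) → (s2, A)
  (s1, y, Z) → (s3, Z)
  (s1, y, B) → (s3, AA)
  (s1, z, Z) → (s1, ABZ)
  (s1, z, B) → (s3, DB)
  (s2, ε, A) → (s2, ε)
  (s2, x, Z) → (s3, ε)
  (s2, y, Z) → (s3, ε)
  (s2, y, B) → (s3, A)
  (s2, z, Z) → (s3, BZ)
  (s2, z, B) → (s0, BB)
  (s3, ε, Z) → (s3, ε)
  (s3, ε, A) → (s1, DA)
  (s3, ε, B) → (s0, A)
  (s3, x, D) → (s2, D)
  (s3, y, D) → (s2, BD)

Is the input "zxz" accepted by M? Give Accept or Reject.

Reject

(s0, zxz, Z) ⊢ (s0, xz, BZ) ⊢ (s0, z, DAZ) ⊢ (s2, ε, ADAZ) ⊢ (s2, ε, DAZ)
All input consumed; stack is DAZ, not empty, and no further ε-move applies.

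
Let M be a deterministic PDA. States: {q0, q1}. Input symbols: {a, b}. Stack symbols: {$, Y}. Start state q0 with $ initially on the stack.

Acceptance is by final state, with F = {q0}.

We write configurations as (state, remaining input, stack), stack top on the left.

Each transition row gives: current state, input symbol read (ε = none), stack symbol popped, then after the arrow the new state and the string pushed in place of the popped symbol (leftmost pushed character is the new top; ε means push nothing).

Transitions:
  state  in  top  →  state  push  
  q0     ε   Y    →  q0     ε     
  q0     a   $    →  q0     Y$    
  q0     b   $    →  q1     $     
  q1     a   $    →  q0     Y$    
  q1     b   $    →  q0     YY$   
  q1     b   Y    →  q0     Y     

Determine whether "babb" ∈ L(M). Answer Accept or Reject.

(q0, babb, $)
  read b, top $: go to q1, push $ → (q1, abb, $)
  read a, top $: go to q0, push Y$ → (q0, bb, Y$)
  ε-move, top Y: go to q0, push ε → (q0, bb, $)
  read b, top $: go to q1, push $ → (q1, b, $)
  read b, top $: go to q0, push YY$ → (q0, ε, YY$)
All input consumed; state q0 ∈ F.

Accept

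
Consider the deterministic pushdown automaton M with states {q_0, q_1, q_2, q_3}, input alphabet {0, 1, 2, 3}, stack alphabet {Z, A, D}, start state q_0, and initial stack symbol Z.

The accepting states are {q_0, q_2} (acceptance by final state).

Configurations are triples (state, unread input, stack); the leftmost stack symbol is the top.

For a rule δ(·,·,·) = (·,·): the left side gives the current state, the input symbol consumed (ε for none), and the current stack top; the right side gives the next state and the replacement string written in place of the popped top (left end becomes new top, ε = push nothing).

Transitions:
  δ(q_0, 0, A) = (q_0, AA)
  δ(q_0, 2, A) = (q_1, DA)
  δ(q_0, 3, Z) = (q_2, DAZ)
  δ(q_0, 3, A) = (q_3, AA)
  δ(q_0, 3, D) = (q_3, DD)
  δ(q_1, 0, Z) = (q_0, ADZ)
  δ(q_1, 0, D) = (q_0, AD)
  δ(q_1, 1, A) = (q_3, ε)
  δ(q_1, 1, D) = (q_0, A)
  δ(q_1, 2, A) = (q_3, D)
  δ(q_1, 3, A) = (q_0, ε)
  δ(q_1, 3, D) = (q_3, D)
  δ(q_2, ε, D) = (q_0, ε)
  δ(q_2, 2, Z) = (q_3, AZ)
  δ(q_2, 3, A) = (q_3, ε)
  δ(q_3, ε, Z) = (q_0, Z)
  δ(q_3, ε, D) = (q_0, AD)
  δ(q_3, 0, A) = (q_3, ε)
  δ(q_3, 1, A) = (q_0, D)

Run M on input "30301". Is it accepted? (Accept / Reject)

Accept

(q_0, 30301, Z)
  read 3, top Z: go to q_2, push DAZ → (q_2, 0301, DAZ)
  ε-move, top D: go to q_0, push ε → (q_0, 0301, AZ)
  read 0, top A: go to q_0, push AA → (q_0, 301, AAZ)
  read 3, top A: go to q_3, push AA → (q_3, 01, AAAZ)
  read 0, top A: go to q_3, push ε → (q_3, 1, AAZ)
  read 1, top A: go to q_0, push D → (q_0, ε, DAZ)
All input consumed; state q_0 ∈ F.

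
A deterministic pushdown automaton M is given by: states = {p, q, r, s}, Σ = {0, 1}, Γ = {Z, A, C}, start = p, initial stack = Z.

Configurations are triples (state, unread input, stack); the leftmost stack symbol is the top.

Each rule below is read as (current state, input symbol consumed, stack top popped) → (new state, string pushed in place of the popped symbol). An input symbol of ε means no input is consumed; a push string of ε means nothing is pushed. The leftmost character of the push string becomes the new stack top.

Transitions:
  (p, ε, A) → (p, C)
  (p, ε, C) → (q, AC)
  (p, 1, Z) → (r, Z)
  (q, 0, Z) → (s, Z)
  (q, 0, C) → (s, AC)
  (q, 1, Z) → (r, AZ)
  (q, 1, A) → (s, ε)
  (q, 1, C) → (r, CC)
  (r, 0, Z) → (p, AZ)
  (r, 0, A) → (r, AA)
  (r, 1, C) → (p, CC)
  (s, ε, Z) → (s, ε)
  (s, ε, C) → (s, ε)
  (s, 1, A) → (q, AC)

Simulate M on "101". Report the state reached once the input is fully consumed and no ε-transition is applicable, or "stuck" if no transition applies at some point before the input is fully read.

(p, 101, Z) ⊢ (r, 01, Z) ⊢ (p, 1, AZ) ⊢ (p, 1, CZ) ⊢ (q, 1, ACZ) ⊢ (s, ε, CZ) ⊢ (s, ε, Z) ⊢ (s, ε, ε)
All input consumed; M is in state s.

s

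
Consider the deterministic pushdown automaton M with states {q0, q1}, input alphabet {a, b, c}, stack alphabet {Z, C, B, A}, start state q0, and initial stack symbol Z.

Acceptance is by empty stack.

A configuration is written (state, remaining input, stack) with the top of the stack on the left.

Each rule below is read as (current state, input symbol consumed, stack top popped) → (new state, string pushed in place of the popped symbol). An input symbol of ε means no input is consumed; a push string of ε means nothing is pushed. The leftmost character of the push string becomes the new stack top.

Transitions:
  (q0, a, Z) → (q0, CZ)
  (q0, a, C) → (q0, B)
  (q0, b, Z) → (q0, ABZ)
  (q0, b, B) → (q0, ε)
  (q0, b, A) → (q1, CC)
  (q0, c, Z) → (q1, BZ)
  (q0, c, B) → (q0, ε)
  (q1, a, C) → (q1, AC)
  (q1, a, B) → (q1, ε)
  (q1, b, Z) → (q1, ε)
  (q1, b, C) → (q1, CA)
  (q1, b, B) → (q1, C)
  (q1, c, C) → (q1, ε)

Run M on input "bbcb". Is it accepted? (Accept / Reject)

(q0, bbcb, Z)
  read b, top Z: go to q0, push ABZ → (q0, bcb, ABZ)
  read b, top A: go to q1, push CC → (q1, cb, CCBZ)
  read c, top C: go to q1, push ε → (q1, b, CBZ)
  read b, top C: go to q1, push CA → (q1, ε, CABZ)
All input consumed; stack is CABZ, not empty, and no further ε-move applies.

Reject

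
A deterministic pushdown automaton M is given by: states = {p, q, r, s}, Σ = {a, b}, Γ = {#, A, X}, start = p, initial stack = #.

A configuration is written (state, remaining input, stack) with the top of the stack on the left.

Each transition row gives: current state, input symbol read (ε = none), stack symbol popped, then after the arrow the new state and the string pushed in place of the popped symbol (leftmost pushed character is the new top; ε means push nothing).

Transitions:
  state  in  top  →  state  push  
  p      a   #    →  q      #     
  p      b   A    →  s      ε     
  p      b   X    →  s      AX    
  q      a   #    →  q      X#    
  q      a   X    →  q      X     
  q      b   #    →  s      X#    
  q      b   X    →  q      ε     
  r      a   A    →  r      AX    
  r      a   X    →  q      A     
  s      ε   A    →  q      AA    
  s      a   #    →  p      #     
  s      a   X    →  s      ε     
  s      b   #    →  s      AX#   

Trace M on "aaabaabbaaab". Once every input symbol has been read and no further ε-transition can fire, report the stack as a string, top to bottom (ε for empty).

(p, aaabaabbaaab, #) ⊢ (q, aabaabbaaab, #) ⊢ (q, abaabbaaab, X#) ⊢ (q, baabbaaab, X#) ⊢ (q, aabbaaab, #) ⊢ (q, abbaaab, X#) ⊢ (q, bbaaab, X#) ⊢ (q, baaab, #) ⊢ (s, aaab, X#) ⊢ (s, aab, #) ⊢ (p, ab, #) ⊢ (q, b, #) ⊢ (s, ε, X#)
All input consumed in state s with stack X#.

X#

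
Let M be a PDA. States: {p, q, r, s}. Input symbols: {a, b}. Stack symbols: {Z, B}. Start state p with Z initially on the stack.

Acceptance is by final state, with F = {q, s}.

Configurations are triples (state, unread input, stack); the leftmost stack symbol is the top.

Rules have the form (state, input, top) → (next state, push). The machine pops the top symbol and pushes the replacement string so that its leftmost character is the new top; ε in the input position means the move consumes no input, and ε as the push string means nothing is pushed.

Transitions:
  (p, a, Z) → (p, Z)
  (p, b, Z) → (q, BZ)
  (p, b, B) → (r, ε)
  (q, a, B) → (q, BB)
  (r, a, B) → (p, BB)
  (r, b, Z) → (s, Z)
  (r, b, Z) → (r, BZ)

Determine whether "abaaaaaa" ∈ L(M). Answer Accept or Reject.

Accept

One accepting computation: (p, abaaaaaa, Z) ⊢ (p, baaaaaa, Z) ⊢ (q, aaaaaa, BZ) ⊢ (q, aaaaa, BBZ) ⊢ (q, aaaa, BBBZ) ⊢ (q, aaa, BBBBZ) ⊢ (q, aa, BBBBBZ) ⊢ (q, a, BBBBBBZ) ⊢ (q, ε, BBBBBBBZ)
All input consumed and state q ∈ F.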